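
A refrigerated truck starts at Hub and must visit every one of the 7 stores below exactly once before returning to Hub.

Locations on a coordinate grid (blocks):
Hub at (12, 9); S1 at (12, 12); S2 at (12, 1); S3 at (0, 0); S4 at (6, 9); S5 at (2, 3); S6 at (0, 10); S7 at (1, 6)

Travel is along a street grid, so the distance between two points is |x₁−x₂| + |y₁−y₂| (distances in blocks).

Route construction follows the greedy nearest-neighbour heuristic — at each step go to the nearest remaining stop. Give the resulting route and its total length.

Total distance 54 blocks via the nearest-neighbour route Hub → S1 → S4 → S6 → S7 → S5 → S3 → S2 → Hub.

From Hub: distances to unvisited — S1=3, S4=6, S2=8, S6=13, S7=14, S5=16, S3=21. Nearest is S1 (3).
From S1: distances to unvisited — S4=9, S2=11, S6=14, S7=17, S5=19, S3=24. Nearest is S4 (9).
From S4: distances to unvisited — S6=7, S7=8, S5=10, S2=14, S3=15. Nearest is S6 (7).
From S6: distances to unvisited — S7=5, S5=9, S3=10, S2=21. Nearest is S7 (5).
From S7: distances to unvisited — S5=4, S3=7, S2=16. Nearest is S5 (4).
From S5: distances to unvisited — S3=5, S2=12. Nearest is S3 (5).
From S3: distances to unvisited — S2=13. Nearest is S2 (13).
Return S2→Hub: 8.
Total = 3 + 9 + 7 + 5 + 4 + 5 + 13 + 8 = 54.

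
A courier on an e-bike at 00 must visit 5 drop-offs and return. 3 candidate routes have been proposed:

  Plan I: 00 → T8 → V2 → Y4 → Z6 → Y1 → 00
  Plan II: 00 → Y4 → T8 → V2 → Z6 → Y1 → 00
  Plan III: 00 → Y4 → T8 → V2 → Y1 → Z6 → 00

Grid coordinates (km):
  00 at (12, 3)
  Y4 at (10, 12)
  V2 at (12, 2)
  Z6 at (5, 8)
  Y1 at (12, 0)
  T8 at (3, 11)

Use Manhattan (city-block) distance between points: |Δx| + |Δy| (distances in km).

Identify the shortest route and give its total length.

66 km — Plan III is the shortest.

Plan I: 17 + 18 + 12 + 9 + 15 + 3 = 74
Plan II: 11 + 8 + 18 + 13 + 15 + 3 = 68
Plan III: 11 + 8 + 18 + 2 + 15 + 12 = 66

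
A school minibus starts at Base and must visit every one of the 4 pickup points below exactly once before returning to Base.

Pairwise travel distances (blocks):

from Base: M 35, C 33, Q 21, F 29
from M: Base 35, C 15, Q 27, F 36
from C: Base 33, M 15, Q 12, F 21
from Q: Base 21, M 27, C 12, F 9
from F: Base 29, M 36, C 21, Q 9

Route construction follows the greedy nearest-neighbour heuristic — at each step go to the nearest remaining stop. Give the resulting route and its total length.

Nearest-neighbour total = 101 blocks; route Base → Q → F → C → M → Base.

Base → [Q:21 / F:29 / C:33 / M:35] → Q (21)
Q → [F:9 / C:12 / M:27] → F (9)
F → [C:21 / M:36] → C (21)
C → [M:15] → M (15)
Return M→Base: 35.
Total = 21 + 9 + 21 + 15 + 35 = 101.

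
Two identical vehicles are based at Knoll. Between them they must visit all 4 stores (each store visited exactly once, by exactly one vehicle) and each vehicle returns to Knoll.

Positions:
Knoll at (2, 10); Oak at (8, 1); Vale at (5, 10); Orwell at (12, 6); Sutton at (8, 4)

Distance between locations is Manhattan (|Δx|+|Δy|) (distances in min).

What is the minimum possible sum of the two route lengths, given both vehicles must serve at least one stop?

44 min — the smallest possible combined total.

There are 2^3 − 1 = 7 ways to divide the 4 stops into two non-empty groups. For each, the best each vehicle can do is its own shortest tour through its group:
  {Oak} + {Vale, Orwell, Sutton}: 30 + 32 = 62
  {Vale} + {Oak, Orwell, Sutton}: 6 + 38 = 44
  {Oak, Vale} + {Orwell, Sutton}: 30 + 32 = 62
  {Orwell} + {Oak, Vale, Sutton}: 28 + 30 = 58
  {Oak, Orwell} + {Vale, Sutton}: 38 + 24 = 62
  {Vale, Orwell} + {Oak, Sutton}: 28 + 30 = 58
  … (7 splits in total)
Best: vehicle 1 Knoll → Vale → Knoll = 6; vehicle 2 Knoll → Oak → Sutton → Orwell → Knoll = 38; combined 44.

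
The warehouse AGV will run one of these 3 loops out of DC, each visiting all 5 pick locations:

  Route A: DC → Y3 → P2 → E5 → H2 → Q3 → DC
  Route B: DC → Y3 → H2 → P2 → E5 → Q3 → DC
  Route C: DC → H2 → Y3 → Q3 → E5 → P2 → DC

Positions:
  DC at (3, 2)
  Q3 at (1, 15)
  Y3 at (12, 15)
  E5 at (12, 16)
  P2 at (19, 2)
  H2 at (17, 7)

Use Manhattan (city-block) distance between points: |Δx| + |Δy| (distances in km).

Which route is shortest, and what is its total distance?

Route A: 22 + 20 + 21 + 14 + 24 + 15 = 116
Route B: 22 + 13 + 7 + 21 + 12 + 15 = 90
Route C: 19 + 13 + 11 + 12 + 21 + 16 = 92

90 km — Route B is the shortest.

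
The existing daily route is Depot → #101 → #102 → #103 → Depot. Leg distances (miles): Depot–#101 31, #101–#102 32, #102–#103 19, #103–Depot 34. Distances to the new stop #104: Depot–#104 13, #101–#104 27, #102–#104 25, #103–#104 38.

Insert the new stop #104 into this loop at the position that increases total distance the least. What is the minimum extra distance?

Minimum extra distance: 9 miles, inserting #104 between Depot and #101.

Insertion cost between consecutive stops i–j is d(i,#104) + d(#104,j) − d(i,j):
  between Depot and #101: 13 + 27 − 31 = 9
  between #101 and #102: 27 + 25 − 32 = 20
  between #102 and #103: 25 + 38 − 19 = 44
  between #103 and Depot: 38 + 13 − 34 = 17
Cheapest insertion is between Depot and #101, adding 9.
New total = 116 + 9 = 125.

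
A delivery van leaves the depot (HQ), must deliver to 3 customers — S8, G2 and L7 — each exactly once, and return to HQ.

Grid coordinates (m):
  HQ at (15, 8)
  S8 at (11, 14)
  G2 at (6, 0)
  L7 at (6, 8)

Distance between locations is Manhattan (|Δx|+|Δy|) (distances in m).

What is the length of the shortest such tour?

HQ - S8 - G2 - L7 - HQ: 10+19+8+9 = 46
HQ - S8 - L7 - G2 - HQ: 10+11+8+17 = 46
HQ - G2 - S8 - L7 - HQ: 17+19+11+9 = 56
The minimum is 46.
One optimal route: HQ → S8 → G2 → L7 → HQ (or its reverse).

Shortest round trip = 46 m.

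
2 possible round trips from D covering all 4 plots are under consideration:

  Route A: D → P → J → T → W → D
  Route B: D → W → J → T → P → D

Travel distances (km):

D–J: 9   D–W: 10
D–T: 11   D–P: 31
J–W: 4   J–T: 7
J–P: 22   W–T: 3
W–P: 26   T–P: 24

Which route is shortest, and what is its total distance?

Route A: 31 + 22 + 7 + 3 + 10 = 73
Route B: 10 + 4 + 7 + 24 + 31 = 76

Shortest is Route A, total 73 km.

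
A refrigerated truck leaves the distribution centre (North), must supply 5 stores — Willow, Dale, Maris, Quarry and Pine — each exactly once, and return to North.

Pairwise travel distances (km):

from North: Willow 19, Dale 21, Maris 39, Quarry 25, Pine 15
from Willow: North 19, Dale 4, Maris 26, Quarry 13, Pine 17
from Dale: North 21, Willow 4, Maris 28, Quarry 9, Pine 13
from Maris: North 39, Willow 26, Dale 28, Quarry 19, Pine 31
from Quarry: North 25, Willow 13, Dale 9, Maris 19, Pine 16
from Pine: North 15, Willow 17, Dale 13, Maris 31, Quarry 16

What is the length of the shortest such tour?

Minimum total distance: 97 km.

There are 60 distinct closed tours to check (reversals are equivalent).
North → Willow → Dale → Maris → Quarry → Pine → North: 19+4+28+19+16+15 = 101
North → Willow → Dale → Maris → Pine → Quarry → North: 19+4+28+31+16+25 = 123
North → Willow → Dale → Quarry → Maris → Pine → North: 19+4+9+19+31+15 = 97
North → Willow → Dale → Quarry → Pine → Maris → North: 19+4+9+16+31+39 = 118
North → Willow → Dale → Pine → Maris → Quarry → North: 19+4+13+31+19+25 = 111
North → Willow → Dale → Pine → Quarry → Maris → North: 19+4+13+16+19+39 = 110
North → Willow → Maris → Dale → Quarry → Pine → North: 19+26+28+9+16+15 = 113
North → Willow → Maris → Dale → Pine → Quarry → North: 19+26+28+13+16+25 = 127
North → Willow → Maris → Quarry → Dale → Pine → North: 19+26+19+9+13+15 = 101
North → Willow → Maris → Quarry → Pine → Dale → North: 19+26+19+16+13+21 = 114
North → Willow → Maris → Pine → Dale → Quarry → North: 19+26+31+13+9+25 = 123
North → Willow → Maris → Pine → Quarry → Dale → North: 19+26+31+16+9+21 = 122
North → Willow → Quarry → Dale → Maris → Pine → North: 19+13+9+28+31+15 = 115
North → Willow → Quarry → Dale → Pine → Maris → North: 19+13+9+13+31+39 = 124
… (46 more)
The minimum is 97.
One optimal route: North → Willow → Dale → Quarry → Maris → Pine → North (or its reverse).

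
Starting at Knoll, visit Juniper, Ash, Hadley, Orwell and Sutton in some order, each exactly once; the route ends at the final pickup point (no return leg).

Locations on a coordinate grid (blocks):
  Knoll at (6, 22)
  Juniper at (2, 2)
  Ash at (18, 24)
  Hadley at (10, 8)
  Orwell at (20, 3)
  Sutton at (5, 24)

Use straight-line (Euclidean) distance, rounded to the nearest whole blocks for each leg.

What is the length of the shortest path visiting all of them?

There are 5! = 120 possible orderings.
Knoll → Juniper → Ash → Hadley → Orwell → Sutton: 20+27+18+11+26 = 102
Knoll → Juniper → Ash → Hadley → Sutton → Orwell: 20+27+18+17+26 = 108
Knoll → Juniper → Ash → Orwell → Hadley → Sutton: 20+27+21+11+17 = 96
Knoll → Juniper → Ash → Orwell → Sutton → Hadley: 20+27+21+26+17 = 111
Knoll → Juniper → Ash → Sutton → Hadley → Orwell: 20+27+13+17+11 = 88
Knoll → Juniper → Ash → Sutton → Orwell → Hadley: 20+27+13+26+11 = 97
Knoll → Juniper → Hadley → Ash → Orwell → Sutton: 20+10+18+21+26 = 95
Knoll → Juniper → Hadley → Ash → Sutton → Orwell: 20+10+18+13+26 = 87
Knoll → Juniper → Hadley → Orwell → Ash → Sutton: 20+10+11+21+13 = 75
Knoll → Juniper → Hadley → Orwell → Sutton → Ash: 20+10+11+26+13 = 80
Knoll → Juniper → Hadley → Sutton → Ash → Orwell: 20+10+17+13+21 = 81
Knoll → Juniper → Hadley → Sutton → Orwell → Ash: 20+10+17+26+21 = 94
Knoll → Juniper → Orwell → Ash → Hadley → Sutton: 20+18+21+18+17 = 94
Knoll → Juniper → Orwell → Ash → Sutton → Hadley: 20+18+21+13+17 = 89
… (106 more)
Knoll → Sutton → Ash → Orwell → Hadley → Juniper: 2+13+21+11+10 = 57  ← best
The minimum is 57.
One shortest path: Knoll → Sutton → Ash → Orwell → Hadley → Juniper.

Shortest open route: 57 blocks.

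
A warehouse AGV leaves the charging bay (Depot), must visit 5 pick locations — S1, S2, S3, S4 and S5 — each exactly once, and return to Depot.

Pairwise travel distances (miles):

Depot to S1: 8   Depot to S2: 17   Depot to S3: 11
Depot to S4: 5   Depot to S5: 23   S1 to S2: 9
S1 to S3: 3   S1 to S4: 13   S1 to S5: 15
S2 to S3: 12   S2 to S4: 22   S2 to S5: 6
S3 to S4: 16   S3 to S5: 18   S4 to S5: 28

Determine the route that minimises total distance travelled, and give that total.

There are 60 distinct closed tours to check (reversals are equivalent).
Depot→S1→S2→S3→S4→S5→Depot: 8+9+12+16+28+23 = 96
Depot→S1→S2→S3→S5→S4→Depot: 8+9+12+18+28+5 = 80
Depot→S1→S2→S4→S3→S5→Depot: 8+9+22+16+18+23 = 96
Depot→S1→S2→S4→S5→S3→Depot: 8+9+22+28+18+11 = 96
Depot→S1→S2→S5→S3→S4→Depot: 8+9+6+18+16+5 = 62
Depot→S1→S2→S5→S4→S3→Depot: 8+9+6+28+16+11 = 78
Depot→S1→S3→S2→S4→S5→Depot: 8+3+12+22+28+23 = 96
Depot→S1→S3→S2→S5→S4→Depot: 8+3+12+6+28+5 = 62
Depot→S1→S3→S4→S2→S5→Depot: 8+3+16+22+6+23 = 78
Depot→S1→S3→S4→S5→S2→Depot: 8+3+16+28+6+17 = 78
Depot→S1→S3→S5→S2→S4→Depot: 8+3+18+6+22+5 = 62
Depot→S1→S3→S5→S4→S2→Depot: 8+3+18+28+22+17 = 96
Depot→S1→S4→S2→S3→S5→Depot: 8+13+22+12+18+23 = 96
Depot→S1→S4→S2→S5→S3→Depot: 8+13+22+6+18+11 = 78
… (46 more)
The minimum is 62.
One optimal route: Depot → S1 → S2 → S5 → S3 → S4 → Depot (or its reverse).

Shortest round trip = 62 miles.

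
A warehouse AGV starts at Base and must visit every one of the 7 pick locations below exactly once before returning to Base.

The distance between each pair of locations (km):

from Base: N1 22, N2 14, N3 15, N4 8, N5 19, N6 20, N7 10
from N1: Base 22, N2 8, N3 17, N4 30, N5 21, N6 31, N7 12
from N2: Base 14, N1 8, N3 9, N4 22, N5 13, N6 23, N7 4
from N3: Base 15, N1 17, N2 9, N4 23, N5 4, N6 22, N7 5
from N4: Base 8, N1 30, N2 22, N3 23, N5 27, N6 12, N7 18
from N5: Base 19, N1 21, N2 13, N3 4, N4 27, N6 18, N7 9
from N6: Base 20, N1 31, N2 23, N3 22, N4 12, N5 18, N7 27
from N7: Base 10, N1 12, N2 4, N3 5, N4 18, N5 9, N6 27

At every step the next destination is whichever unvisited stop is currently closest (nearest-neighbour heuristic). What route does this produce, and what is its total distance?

From Base: distances to unvisited — N4=8, N7=10, N2=14, N3=15, N5=19, N6=20, N1=22. Nearest is N4 (8).
From N4: distances to unvisited — N6=12, N7=18, N2=22, N3=23, N5=27, N1=30. Nearest is N6 (12).
From N6: distances to unvisited — N5=18, N3=22, N2=23, N7=27, N1=31. Nearest is N5 (18).
From N5: distances to unvisited — N3=4, N7=9, N2=13, N1=21. Nearest is N3 (4).
From N3: distances to unvisited — N7=5, N2=9, N1=17. Nearest is N7 (5).
From N7: distances to unvisited — N2=4, N1=12. Nearest is N2 (4).
From N2: distances to unvisited — N1=8. Nearest is N1 (8).
Return N1→Base: 22.
Total = 8 + 12 + 18 + 4 + 5 + 4 + 8 + 22 = 81.

81 km along Base → N4 → N6 → N5 → N3 → N7 → N2 → N1 → Base.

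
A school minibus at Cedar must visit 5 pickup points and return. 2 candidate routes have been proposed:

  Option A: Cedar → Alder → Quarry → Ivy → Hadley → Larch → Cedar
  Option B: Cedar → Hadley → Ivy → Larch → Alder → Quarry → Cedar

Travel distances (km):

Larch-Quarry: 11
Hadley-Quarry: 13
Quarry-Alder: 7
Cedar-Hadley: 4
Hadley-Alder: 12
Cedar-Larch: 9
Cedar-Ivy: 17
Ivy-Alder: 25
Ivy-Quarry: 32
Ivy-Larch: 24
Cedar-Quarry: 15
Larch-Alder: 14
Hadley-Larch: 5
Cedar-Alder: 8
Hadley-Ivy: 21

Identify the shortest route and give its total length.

82 km — Option A is the shortest.

Option A: 8 + 7 + 32 + 21 + 5 + 9 = 82
Option B: 4 + 21 + 24 + 14 + 7 + 15 = 85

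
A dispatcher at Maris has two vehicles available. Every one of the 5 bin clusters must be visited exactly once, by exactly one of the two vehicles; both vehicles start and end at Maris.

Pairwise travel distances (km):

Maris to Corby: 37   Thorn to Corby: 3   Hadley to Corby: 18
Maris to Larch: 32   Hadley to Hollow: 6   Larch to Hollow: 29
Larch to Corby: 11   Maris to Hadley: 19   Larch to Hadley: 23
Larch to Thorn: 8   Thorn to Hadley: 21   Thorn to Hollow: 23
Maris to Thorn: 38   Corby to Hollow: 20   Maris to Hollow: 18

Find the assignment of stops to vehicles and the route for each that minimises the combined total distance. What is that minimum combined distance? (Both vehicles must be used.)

Minimum combined distance: 116 km.

Try each way of splitting the stops between the two vehicles (each non-empty) and, for each split, find the best tour for each vehicle:
  {Larch} + {Thorn, Hadley, Corby, Hollow}: 64 + 81 = 145
  {Thorn} + {Larch, Hadley, Corby, Hollow}: 76 + 85 = 161
  {Larch, Thorn} + {Hadley, Corby, Hollow}: 78 + 75 = 153
  {Hadley} + {Larch, Thorn, Corby, Hollow}: 38 + 81 = 119
  {Larch, Hadley} + {Thorn, Corby, Hollow}: 74 + 79 = 153
  {Thorn, Hadley} + {Larch, Corby, Hollow}: 78 + 81 = 159
  … (15 splits in total)
  {Larch, Thorn, Hadley, Corby} + {Hollow}: 80 + 36 = 116  ← best
Best: vehicle 1 Maris → Larch → Thorn → Corby → Hadley → Maris = 80; vehicle 2 Maris → Hollow → Maris = 36; combined 116.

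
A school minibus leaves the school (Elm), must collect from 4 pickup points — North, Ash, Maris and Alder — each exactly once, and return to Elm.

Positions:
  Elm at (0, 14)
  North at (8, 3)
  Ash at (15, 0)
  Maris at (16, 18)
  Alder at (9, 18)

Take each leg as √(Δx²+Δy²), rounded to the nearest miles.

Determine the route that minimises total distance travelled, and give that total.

Elm→North→Ash→Maris→Alder→Elm: 14+8+18+7+10 = 57
Elm→North→Ash→Alder→Maris→Elm: 14+8+19+7+16 = 64
Elm→North→Maris→Ash→Alder→Elm: 14+17+18+19+10 = 78
Elm→North→Maris→Alder→Ash→Elm: 14+17+7+19+21 = 78
Elm→North→Alder→Ash→Maris→Elm: 14+15+19+18+16 = 82
Elm→North→Alder→Maris→Ash→Elm: 14+15+7+18+21 = 75
Elm→Ash→North→Maris→Alder→Elm: 21+8+17+7+10 = 63
Elm→Ash→North→Alder→Maris→Elm: 21+8+15+7+16 = 67
Elm→Ash→Maris→North→Alder→Elm: 21+18+17+15+10 = 81
Elm→Ash→Alder→North→Maris→Elm: 21+19+15+17+16 = 88
Elm→Maris→North→Ash→Alder→Elm: 16+17+8+19+10 = 70
Elm→Maris→Ash→North→Alder→Elm: 16+18+8+15+10 = 67
The minimum is 57.
One optimal route: Elm → North → Ash → Maris → Alder → Elm (or its reverse).

57 miles — the shortest possible round trip.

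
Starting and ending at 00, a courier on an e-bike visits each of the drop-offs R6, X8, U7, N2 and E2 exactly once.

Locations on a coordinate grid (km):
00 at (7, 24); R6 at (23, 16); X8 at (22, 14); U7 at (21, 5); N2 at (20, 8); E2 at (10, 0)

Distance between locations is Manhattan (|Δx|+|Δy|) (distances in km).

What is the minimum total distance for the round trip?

Shortest round trip = 82 km.

With 5 stops there are 5!/2 = 60 distinct round trips (a route and its reverse cost the same).
00→R6→X8→U7→N2→E2→00: 24+3+10+4+18+27 = 86
00→R6→X8→U7→E2→N2→00: 24+3+10+16+18+29 = 100
00→R6→X8→N2→U7→E2→00: 24+3+8+4+16+27 = 82
00→R6→X8→N2→E2→U7→00: 24+3+8+18+16+33 = 102
00→R6→X8→E2→U7→N2→00: 24+3+26+16+4+29 = 102
00→R6→X8→E2→N2→U7→00: 24+3+26+18+4+33 = 108
00→R6→U7→X8→N2→E2→00: 24+13+10+8+18+27 = 100
00→R6→U7→X8→E2→N2→00: 24+13+10+26+18+29 = 120
00→R6→U7→N2→X8→E2→00: 24+13+4+8+26+27 = 102
00→R6→U7→N2→E2→X8→00: 24+13+4+18+26+25 = 110
00→R6→U7→E2→X8→N2→00: 24+13+16+26+8+29 = 116
00→R6→U7→E2→N2→X8→00: 24+13+16+18+8+25 = 104
00→R6→N2→X8→U7→E2→00: 24+11+8+10+16+27 = 96
00→R6→N2→X8→E2→U7→00: 24+11+8+26+16+33 = 118
… (46 more)
The minimum is 82.
One optimal route: 00 → R6 → X8 → N2 → U7 → E2 → 00 (or its reverse).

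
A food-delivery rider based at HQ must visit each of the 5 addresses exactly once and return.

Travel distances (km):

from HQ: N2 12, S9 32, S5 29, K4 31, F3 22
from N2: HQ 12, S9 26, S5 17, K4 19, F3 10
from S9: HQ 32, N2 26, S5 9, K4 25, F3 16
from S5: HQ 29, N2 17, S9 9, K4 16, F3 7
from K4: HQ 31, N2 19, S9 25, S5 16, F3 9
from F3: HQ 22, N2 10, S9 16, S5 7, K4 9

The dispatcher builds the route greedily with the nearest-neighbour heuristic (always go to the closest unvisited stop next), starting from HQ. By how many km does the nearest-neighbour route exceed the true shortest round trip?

The nearest-neighbour route is 6 km longer than optimal.

HQ: N2=12, F3=22, S5=29, K4=31, S9=32 ⇒ N2
N2: F3=10, S5=17, K4=19, S9=26 ⇒ F3
F3: S5=7, K4=9, S9=16 ⇒ S5
S5: S9=9, K4=16 ⇒ S9
S9: K4=25 ⇒ K4
NN route HQ → N2 → F3 → S5 → S9 → K4 → HQ costs 94.
Optimal: HQ → N2 → K4 → F3 → S5 → S9 → HQ costs 88 (by enumerating all 60 distinct tours).
Excess = 94 − 88 = 6.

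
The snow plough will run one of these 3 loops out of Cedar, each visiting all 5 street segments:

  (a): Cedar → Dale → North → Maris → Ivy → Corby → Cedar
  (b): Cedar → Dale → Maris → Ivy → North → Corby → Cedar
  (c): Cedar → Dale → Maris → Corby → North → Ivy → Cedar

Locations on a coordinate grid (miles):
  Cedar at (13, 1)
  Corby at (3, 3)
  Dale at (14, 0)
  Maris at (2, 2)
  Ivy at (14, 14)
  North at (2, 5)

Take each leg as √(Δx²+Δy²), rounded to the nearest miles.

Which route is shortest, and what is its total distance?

(a): 1 + 13 + 3 + 17 + 16 + 10 = 60
(b): 1 + 12 + 17 + 15 + 2 + 10 = 57
(c): 1 + 12 + 1 + 2 + 15 + 13 = 44

44 miles — (c) is the shortest.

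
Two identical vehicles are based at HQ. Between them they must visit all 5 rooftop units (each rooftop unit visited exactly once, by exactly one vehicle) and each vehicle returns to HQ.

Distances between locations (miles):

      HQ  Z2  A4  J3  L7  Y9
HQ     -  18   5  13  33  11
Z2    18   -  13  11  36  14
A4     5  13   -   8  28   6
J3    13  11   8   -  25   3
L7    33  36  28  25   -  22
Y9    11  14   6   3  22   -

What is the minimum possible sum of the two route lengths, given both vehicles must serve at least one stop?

Minimum combined distance: 97 miles.

Check every non-empty split of the stops between the two vehicles; for each half take its own optimal tour:
  {Z2} + {A4, J3, L7, Y9}: 36 + 71 = 107
  {A4} + {Z2, J3, L7, Y9}: 10 + 87 = 97
  {Z2, A4} + {J3, L7, Y9}: 36 + 71 = 107
  {J3} + {Z2, A4, L7, Y9}: 26 + 87 = 113
  {Z2, J3} + {A4, L7, Y9}: 42 + 66 = 108
  {A4, J3} + {Z2, L7, Y9}: 26 + 87 = 113
  … (15 splits in total)
Best: vehicle 1 HQ → A4 → HQ = 10; vehicle 2 HQ → Z2 → J3 → L7 → Y9 → HQ = 87; combined 97.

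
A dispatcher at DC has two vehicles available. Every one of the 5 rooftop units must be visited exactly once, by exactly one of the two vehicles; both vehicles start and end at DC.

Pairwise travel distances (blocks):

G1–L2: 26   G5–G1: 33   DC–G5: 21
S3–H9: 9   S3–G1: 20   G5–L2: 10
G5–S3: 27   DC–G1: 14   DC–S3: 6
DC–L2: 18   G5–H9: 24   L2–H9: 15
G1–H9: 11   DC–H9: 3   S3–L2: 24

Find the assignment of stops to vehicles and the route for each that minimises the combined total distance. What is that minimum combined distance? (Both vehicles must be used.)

Minimum combined distance: 83 blocks.

There are 2^4 − 1 = 15 ways to divide the 5 stops into two non-empty groups. For each, the best each vehicle can do is its own shortest tour through its group:
  {G5} + {S3, G1, L2, H9}: 42 + 70 = 112
  {S3} + {G5, G1, L2, H9}: 12 + 71 = 83
  {G5, S3} + {G1, L2, H9}: 54 + 58 = 112
  {G1} + {G5, S3, L2, H9}: 28 + 61 = 89
  {G5, G1} + {S3, L2, H9}: 68 + 48 = 116
  {S3, G1} + {G5, L2, H9}: 40 + 49 = 89
  … (15 splits in total)
Best: vehicle 1 DC → S3 → DC = 12; vehicle 2 DC → G5 → L2 → G1 → H9 → DC = 71; combined 83.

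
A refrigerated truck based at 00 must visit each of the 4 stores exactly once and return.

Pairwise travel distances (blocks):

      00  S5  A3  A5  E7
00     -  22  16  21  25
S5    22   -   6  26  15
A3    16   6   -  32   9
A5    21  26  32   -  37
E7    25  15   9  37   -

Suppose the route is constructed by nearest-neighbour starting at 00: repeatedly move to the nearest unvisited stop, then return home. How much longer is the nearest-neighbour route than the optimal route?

00: A3=16, A5=21, S5=22, E7=25 ⇒ A3
A3: S5=6, E7=9, A5=32 ⇒ S5
S5: E7=15, A5=26 ⇒ E7
E7: A5=37 ⇒ A5
NN route 00 → A3 → S5 → E7 → A5 → 00 costs 95.
Optimal: 00 → A3 → E7 → S5 → A5 → 00 costs 87 (by enumerating all 12 distinct tours).
Excess = 95 − 87 = 8.

8 blocks longer than the optimal tour.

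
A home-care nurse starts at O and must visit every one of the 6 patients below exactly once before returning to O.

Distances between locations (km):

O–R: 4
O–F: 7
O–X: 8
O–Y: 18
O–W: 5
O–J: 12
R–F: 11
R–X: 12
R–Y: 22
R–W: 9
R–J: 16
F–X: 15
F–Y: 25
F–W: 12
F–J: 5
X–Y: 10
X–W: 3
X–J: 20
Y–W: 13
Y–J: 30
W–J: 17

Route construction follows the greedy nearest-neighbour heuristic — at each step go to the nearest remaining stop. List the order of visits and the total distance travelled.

From O: distances to unvisited — R=4, W=5, F=7, X=8, J=12, Y=18. Nearest is R (4).
From R: distances to unvisited — W=9, F=11, X=12, J=16, Y=22. Nearest is W (9).
From W: distances to unvisited — X=3, F=12, Y=13, J=17. Nearest is X (3).
From X: distances to unvisited — Y=10, F=15, J=20. Nearest is Y (10).
From Y: distances to unvisited — F=25, J=30. Nearest is F (25).
From F: distances to unvisited — J=5. Nearest is J (5).
Return J→O: 12.
Total = 4 + 9 + 3 + 10 + 25 + 5 + 12 = 68.

Nearest-neighbour total = 68 km; route O → R → W → X → Y → F → J → O.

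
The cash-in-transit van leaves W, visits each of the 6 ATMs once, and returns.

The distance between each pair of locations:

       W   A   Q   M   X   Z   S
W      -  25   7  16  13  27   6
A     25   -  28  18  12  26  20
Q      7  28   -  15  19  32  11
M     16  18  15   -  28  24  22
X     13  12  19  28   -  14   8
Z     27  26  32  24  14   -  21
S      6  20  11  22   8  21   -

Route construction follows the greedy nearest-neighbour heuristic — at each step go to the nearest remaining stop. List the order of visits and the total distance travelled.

Nearest-neighbour total = 118; route W → S → X → A → M → Q → Z → W.

From W: distances to unvisited — S=6, Q=7, X=13, M=16, A=25, Z=27. Nearest is S (6).
From S: distances to unvisited — X=8, Q=11, A=20, Z=21, M=22. Nearest is X (8).
From X: distances to unvisited — A=12, Z=14, Q=19, M=28. Nearest is A (12).
From A: distances to unvisited — M=18, Z=26, Q=28. Nearest is M (18).
From M: distances to unvisited — Q=15, Z=24. Nearest is Q (15).
From Q: distances to unvisited — Z=32. Nearest is Z (32).
Return Z→W: 27.
Total = 6 + 8 + 12 + 18 + 15 + 32 + 27 = 118.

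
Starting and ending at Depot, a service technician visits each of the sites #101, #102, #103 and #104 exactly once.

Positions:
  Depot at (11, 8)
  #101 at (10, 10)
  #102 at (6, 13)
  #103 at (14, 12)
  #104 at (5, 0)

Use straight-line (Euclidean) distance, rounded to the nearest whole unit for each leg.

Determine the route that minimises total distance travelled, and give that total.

Depot - #101 - #102 - #103 - #104 - Depot: 2+5+8+15+10 = 40
Depot - #101 - #102 - #104 - #103 - Depot: 2+5+13+15+5 = 40
Depot - #101 - #103 - #102 - #104 - Depot: 2+4+8+13+10 = 37
Depot - #101 - #103 - #104 - #102 - Depot: 2+4+15+13+7 = 41
Depot - #101 - #104 - #102 - #103 - Depot: 2+11+13+8+5 = 39
Depot - #101 - #104 - #103 - #102 - Depot: 2+11+15+8+7 = 43
Depot - #102 - #101 - #103 - #104 - Depot: 7+5+4+15+10 = 41
Depot - #102 - #101 - #104 - #103 - Depot: 7+5+11+15+5 = 43
Depot - #102 - #103 - #101 - #104 - Depot: 7+8+4+11+10 = 40
Depot - #102 - #104 - #101 - #103 - Depot: 7+13+11+4+5 = 40
Depot - #103 - #101 - #102 - #104 - Depot: 5+4+5+13+10 = 37
Depot - #103 - #102 - #101 - #104 - Depot: 5+8+5+11+10 = 39
The minimum is 37.
One optimal route: Depot → #101 → #103 → #102 → #104 → Depot (or its reverse).

Shortest round trip = 37.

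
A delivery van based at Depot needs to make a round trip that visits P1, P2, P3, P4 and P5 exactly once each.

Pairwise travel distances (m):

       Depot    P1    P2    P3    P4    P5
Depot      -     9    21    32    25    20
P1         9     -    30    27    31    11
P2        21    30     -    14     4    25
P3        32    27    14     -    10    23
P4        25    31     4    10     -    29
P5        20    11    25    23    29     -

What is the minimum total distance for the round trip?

There are 60 distinct closed tours to check (reversals are equivalent).
Depot → P1 → P2 → P3 → P4 → P5 → Depot: 9+30+14+10+29+20 = 112
Depot → P1 → P2 → P3 → P5 → P4 → Depot: 9+30+14+23+29+25 = 130
Depot → P1 → P2 → P4 → P3 → P5 → Depot: 9+30+4+10+23+20 = 96
Depot → P1 → P2 → P4 → P5 → P3 → Depot: 9+30+4+29+23+32 = 127
Depot → P1 → P2 → P5 → P3 → P4 → Depot: 9+30+25+23+10+25 = 122
Depot → P1 → P2 → P5 → P4 → P3 → Depot: 9+30+25+29+10+32 = 135
Depot → P1 → P3 → P2 → P4 → P5 → Depot: 9+27+14+4+29+20 = 103
Depot → P1 → P3 → P2 → P5 → P4 → Depot: 9+27+14+25+29+25 = 129
Depot → P1 → P3 → P4 → P2 → P5 → Depot: 9+27+10+4+25+20 = 95
Depot → P1 → P3 → P4 → P5 → P2 → Depot: 9+27+10+29+25+21 = 121
Depot → P1 → P3 → P5 → P2 → P4 → Depot: 9+27+23+25+4+25 = 113
Depot → P1 → P3 → P5 → P4 → P2 → Depot: 9+27+23+29+4+21 = 113
Depot → P1 → P4 → P2 → P3 → P5 → Depot: 9+31+4+14+23+20 = 101
Depot → P1 → P4 → P2 → P5 → P3 → Depot: 9+31+4+25+23+32 = 124
… (46 more)
Depot → P1 → P5 → P3 → P4 → P2 → Depot: 9+11+23+10+4+21 = 78  ← best
The minimum is 78.
One optimal route: Depot → P1 → P5 → P3 → P4 → P2 → Depot (or its reverse).

Minimum total distance: 78 m.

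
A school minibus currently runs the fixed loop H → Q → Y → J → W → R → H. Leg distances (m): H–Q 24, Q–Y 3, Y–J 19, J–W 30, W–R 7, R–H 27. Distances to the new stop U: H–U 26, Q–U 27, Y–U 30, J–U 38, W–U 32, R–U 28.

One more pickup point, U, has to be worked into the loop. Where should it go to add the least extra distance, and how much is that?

+27 m — insert U between R and H.

Insertion cost between consecutive stops i–j is d(i,U) + d(U,j) − d(i,j):
  between H and Q: 26 + 27 − 24 = 29
  between Q and Y: 27 + 30 − 3 = 54
  between Y and J: 30 + 38 − 19 = 49
  between J and W: 38 + 32 − 30 = 40
  between W and R: 32 + 28 − 7 = 53
  between R and H: 28 + 26 − 27 = 27
Cheapest insertion is between R and H, adding 27.
New total = 110 + 27 = 137.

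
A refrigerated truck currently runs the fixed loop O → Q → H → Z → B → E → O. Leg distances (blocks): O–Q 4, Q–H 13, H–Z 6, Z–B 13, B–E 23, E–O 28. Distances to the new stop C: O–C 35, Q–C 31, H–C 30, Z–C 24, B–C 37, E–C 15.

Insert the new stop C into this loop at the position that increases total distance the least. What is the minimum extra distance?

Insertion cost between consecutive stops i–j is d(i,C) + d(C,j) − d(i,j):
  between O and Q: 35 + 31 − 4 = 62
  between Q and H: 31 + 30 − 13 = 48
  between H and Z: 30 + 24 − 6 = 48
  between Z and B: 24 + 37 − 13 = 48
  between B and E: 37 + 15 − 23 = 29
  between E and O: 15 + 35 − 28 = 22
Cheapest insertion is between E and O, adding 22.
New total = 87 + 22 = 109.

Adding 22 blocks by placing C on the E–O leg.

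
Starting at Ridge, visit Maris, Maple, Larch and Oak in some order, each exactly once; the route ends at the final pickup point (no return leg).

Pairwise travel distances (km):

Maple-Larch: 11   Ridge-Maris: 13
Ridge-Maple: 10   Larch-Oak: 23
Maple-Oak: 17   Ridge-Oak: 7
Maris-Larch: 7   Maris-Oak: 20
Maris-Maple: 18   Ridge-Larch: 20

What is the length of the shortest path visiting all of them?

Minimum one-way distance = 42 km.

There are 4! = 24 possible orderings.
Ridge→Maris→Maple→Larch→Oak: 13+18+11+23 = 65
Ridge→Maris→Maple→Oak→Larch: 13+18+17+23 = 71
Ridge→Maris→Larch→Maple→Oak: 13+7+11+17 = 48
Ridge→Maris→Larch→Oak→Maple: 13+7+23+17 = 60
Ridge→Maris→Oak→Maple→Larch: 13+20+17+11 = 61
Ridge→Maris→Oak→Larch→Maple: 13+20+23+11 = 67
Ridge→Maple→Maris→Larch→Oak: 10+18+7+23 = 58
Ridge→Maple→Maris→Oak→Larch: 10+18+20+23 = 71
Ridge→Maple→Larch→Maris→Oak: 10+11+7+20 = 48
Ridge→Maple→Larch→Oak→Maris: 10+11+23+20 = 64
Ridge→Maple→Oak→Maris→Larch: 10+17+20+7 = 54
Ridge→Maple→Oak→Larch→Maris: 10+17+23+7 = 57
Ridge→Larch→Maris→Maple→Oak: 20+7+18+17 = 62
Ridge→Larch→Maris→Oak→Maple: 20+7+20+17 = 64
… (10 more)
Ridge→Oak→Maple→Larch→Maris: 7+17+11+7 = 42  ← best
The minimum is 42.
One shortest path: Ridge → Oak → Maple → Larch → Maris.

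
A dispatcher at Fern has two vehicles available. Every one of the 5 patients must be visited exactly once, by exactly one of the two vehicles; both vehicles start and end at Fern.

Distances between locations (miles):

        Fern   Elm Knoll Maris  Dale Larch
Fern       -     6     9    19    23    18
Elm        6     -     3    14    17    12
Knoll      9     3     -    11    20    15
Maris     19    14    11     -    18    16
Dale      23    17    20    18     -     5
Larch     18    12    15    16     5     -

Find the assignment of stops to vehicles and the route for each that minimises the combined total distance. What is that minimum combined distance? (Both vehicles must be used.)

Minimum combined distance: 73 miles.

There are 2^4 − 1 = 15 ways to divide the 5 stops into two non-empty groups. For each, the best each vehicle can do is its own shortest tour through its group:
  {Elm} + {Knoll, Maris, Dale, Larch}: 12 + 61 = 73
  {Knoll} + {Elm, Maris, Dale, Larch}: 18 + 60 = 78
  {Elm, Knoll} + {Maris, Dale, Larch}: 18 + 60 = 78
  {Maris} + {Elm, Knoll, Dale, Larch}: 38 + 52 = 90
  {Elm, Maris} + {Knoll, Dale, Larch}: 39 + 52 = 91
  {Knoll, Maris} + {Elm, Dale, Larch}: 39 + 46 = 85
  … (15 splits in total)
Best: vehicle 1 Fern → Elm → Fern = 12; vehicle 2 Fern → Knoll → Maris → Dale → Larch → Fern = 61; combined 73.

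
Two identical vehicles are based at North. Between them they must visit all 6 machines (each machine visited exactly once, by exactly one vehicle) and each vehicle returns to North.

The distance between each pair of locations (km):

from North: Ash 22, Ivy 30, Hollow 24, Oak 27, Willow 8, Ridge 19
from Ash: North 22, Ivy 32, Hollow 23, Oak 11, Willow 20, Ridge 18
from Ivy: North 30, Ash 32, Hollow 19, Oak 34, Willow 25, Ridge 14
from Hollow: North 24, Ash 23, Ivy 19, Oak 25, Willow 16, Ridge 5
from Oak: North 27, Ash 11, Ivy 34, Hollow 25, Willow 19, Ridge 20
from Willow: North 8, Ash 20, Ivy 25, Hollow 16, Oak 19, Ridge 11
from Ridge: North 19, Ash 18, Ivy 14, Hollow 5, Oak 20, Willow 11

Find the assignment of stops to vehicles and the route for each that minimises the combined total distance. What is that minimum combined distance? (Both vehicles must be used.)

Try each way of splitting the stops between the two vehicles (each non-empty) and, for each split, find the best tour for each vehicle:
  {Ash} + {Ivy, Hollow, Oak, Willow, Ridge}: 44 + 101 = 145
  {Ivy} + {Ash, Hollow, Oak, Willow, Ridge}: 60 + 82 = 142
  {Ash, Ivy} + {Hollow, Oak, Willow, Ridge}: 84 + 76 = 160
  {Hollow} + {Ash, Ivy, Oak, Willow, Ridge}: 48 + 100 = 148
  {Ash, Hollow} + {Ivy, Oak, Willow, Ridge}: 69 + 91 = 160
  {Ivy, Hollow} + {Ash, Oak, Willow, Ridge}: 73 + 72 = 145
  … (31 splits in total)
  {Willow} + {Ash, Ivy, Hollow, Oak, Ridge}: 16 + 107 = 123  ← best
Best: vehicle 1 North → Willow → North = 16; vehicle 2 North → Ash → Oak → Hollow → Ridge → Ivy → North = 107; combined 123.

Minimum combined distance: 123 km.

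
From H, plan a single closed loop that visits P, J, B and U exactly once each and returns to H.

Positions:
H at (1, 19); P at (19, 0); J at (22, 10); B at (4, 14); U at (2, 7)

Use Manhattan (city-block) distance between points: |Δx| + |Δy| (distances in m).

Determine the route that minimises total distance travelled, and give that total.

With 4 stops there are 4!/2 = 12 distinct round trips (a route and its reverse cost the same).
H→P→J→B→U→H: 37+13+22+9+13 = 94
H→P→J→U→B→H: 37+13+23+9+8 = 90
H→P→B→J→U→H: 37+29+22+23+13 = 124
H→P→B→U→J→H: 37+29+9+23+30 = 128
H→P→U→J→B→H: 37+24+23+22+8 = 114
H→P→U→B→J→H: 37+24+9+22+30 = 122
H→J→P→B→U→H: 30+13+29+9+13 = 94
H→J→P→U→B→H: 30+13+24+9+8 = 84
H→J→B→P→U→H: 30+22+29+24+13 = 118
H→J→U→P→B→H: 30+23+24+29+8 = 114
H→B→P→J→U→H: 8+29+13+23+13 = 86
H→B→J→P→U→H: 8+22+13+24+13 = 80
The minimum is 80.
One optimal route: H → B → J → P → U → H (or its reverse).

Minimum total distance: 80 m.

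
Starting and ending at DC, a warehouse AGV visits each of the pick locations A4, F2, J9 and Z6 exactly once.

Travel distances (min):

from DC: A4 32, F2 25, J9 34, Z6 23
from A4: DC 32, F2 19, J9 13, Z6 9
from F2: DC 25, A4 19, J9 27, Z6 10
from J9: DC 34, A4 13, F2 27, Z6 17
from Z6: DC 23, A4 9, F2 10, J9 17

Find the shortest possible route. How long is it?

DC→A4→F2→J9→Z6→DC: 32+19+27+17+23 = 118
DC→A4→F2→Z6→J9→DC: 32+19+10+17+34 = 112
DC→A4→J9→F2→Z6→DC: 32+13+27+10+23 = 105
DC→A4→J9→Z6→F2→DC: 32+13+17+10+25 = 97
DC→A4→Z6→F2→J9→DC: 32+9+10+27+34 = 112
DC→A4→Z6→J9→F2→DC: 32+9+17+27+25 = 110
DC→F2→A4→J9→Z6→DC: 25+19+13+17+23 = 97
DC→F2→A4→Z6→J9→DC: 25+19+9+17+34 = 104
DC→F2→J9→A4→Z6→DC: 25+27+13+9+23 = 97
DC→F2→Z6→A4→J9→DC: 25+10+9+13+34 = 91
DC→J9→A4→F2→Z6→DC: 34+13+19+10+23 = 99
DC→J9→F2→A4→Z6→DC: 34+27+19+9+23 = 112
The minimum is 91.
One optimal route: DC → F2 → Z6 → A4 → J9 → DC (or its reverse).

Minimum total distance: 91 min.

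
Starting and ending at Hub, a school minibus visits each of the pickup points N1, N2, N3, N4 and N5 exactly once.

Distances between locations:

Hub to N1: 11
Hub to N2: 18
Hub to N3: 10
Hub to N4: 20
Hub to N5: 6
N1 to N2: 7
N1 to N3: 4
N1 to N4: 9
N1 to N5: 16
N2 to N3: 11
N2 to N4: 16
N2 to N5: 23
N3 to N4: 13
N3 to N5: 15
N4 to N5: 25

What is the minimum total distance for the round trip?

Shortest round trip = 68.

With 5 stops there are 5!/2 = 60 distinct round trips (a route and its reverse cost the same).
Hub→N1→N2→N3→N4→N5→Hub: 11+7+11+13+25+6 = 73
Hub→N1→N2→N3→N5→N4→Hub: 11+7+11+15+25+20 = 89
Hub→N1→N2→N4→N3→N5→Hub: 11+7+16+13+15+6 = 68
Hub→N1→N2→N4→N5→N3→Hub: 11+7+16+25+15+10 = 84
Hub→N1→N2→N5→N3→N4→Hub: 11+7+23+15+13+20 = 89
Hub→N1→N2→N5→N4→N3→Hub: 11+7+23+25+13+10 = 89
Hub→N1→N3→N2→N4→N5→Hub: 11+4+11+16+25+6 = 73
Hub→N1→N3→N2→N5→N4→Hub: 11+4+11+23+25+20 = 94
Hub→N1→N3→N4→N2→N5→Hub: 11+4+13+16+23+6 = 73
Hub→N1→N3→N4→N5→N2→Hub: 11+4+13+25+23+18 = 94
Hub→N1→N3→N5→N2→N4→Hub: 11+4+15+23+16+20 = 89
Hub→N1→N3→N5→N4→N2→Hub: 11+4+15+25+16+18 = 89
Hub→N1→N4→N2→N3→N5→Hub: 11+9+16+11+15+6 = 68
Hub→N1→N4→N2→N5→N3→Hub: 11+9+16+23+15+10 = 84
… (46 more)
The minimum is 68.
One optimal route: Hub → N1 → N2 → N4 → N3 → N5 → Hub (or its reverse).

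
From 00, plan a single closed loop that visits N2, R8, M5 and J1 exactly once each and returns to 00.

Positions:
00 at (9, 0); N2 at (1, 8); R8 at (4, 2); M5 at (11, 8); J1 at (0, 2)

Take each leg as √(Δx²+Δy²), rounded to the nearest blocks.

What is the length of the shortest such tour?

Minimum total distance: 33 blocks.

There are 12 distinct closed tours to check (reversals are equivalent).
00 - N2 - R8 - M5 - J1 - 00: 11+7+9+13+9 = 49
00 - N2 - R8 - J1 - M5 - 00: 11+7+4+13+8 = 43
00 - N2 - M5 - R8 - J1 - 00: 11+10+9+4+9 = 43
00 - N2 - M5 - J1 - R8 - 00: 11+10+13+4+5 = 43
00 - N2 - J1 - R8 - M5 - 00: 11+6+4+9+8 = 38
00 - N2 - J1 - M5 - R8 - 00: 11+6+13+9+5 = 44
00 - R8 - N2 - M5 - J1 - 00: 5+7+10+13+9 = 44
00 - R8 - N2 - J1 - M5 - 00: 5+7+6+13+8 = 39
00 - R8 - M5 - N2 - J1 - 00: 5+9+10+6+9 = 39
00 - R8 - J1 - N2 - M5 - 00: 5+4+6+10+8 = 33
00 - M5 - N2 - R8 - J1 - 00: 8+10+7+4+9 = 38
00 - M5 - R8 - N2 - J1 - 00: 8+9+7+6+9 = 39
The minimum is 33.
One optimal route: 00 → R8 → J1 → N2 → M5 → 00 (or its reverse).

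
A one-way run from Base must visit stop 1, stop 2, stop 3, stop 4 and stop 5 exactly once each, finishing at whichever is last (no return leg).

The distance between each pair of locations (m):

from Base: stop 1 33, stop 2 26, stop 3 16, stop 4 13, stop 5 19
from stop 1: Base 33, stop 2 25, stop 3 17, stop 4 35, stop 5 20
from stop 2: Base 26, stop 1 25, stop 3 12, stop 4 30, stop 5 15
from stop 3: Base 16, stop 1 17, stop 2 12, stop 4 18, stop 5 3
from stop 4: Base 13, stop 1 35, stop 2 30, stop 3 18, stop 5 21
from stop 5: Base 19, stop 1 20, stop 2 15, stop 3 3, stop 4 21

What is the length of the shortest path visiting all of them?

74 m — the minimum one-way total.

There are 5! = 120 possible orderings.
Base→stop 1→stop 2→stop 3→stop 4→stop 5: 33+25+12+18+21 = 109
Base→stop 1→stop 2→stop 3→stop 5→stop 4: 33+25+12+3+21 = 94
Base→stop 1→stop 2→stop 4→stop 3→stop 5: 33+25+30+18+3 = 109
Base→stop 1→stop 2→stop 4→stop 5→stop 3: 33+25+30+21+3 = 112
Base→stop 1→stop 2→stop 5→stop 3→stop 4: 33+25+15+3+18 = 94
Base→stop 1→stop 2→stop 5→stop 4→stop 3: 33+25+15+21+18 = 112
Base→stop 1→stop 3→stop 2→stop 4→stop 5: 33+17+12+30+21 = 113
Base→stop 1→stop 3→stop 2→stop 5→stop 4: 33+17+12+15+21 = 98
Base→stop 1→stop 3→stop 4→stop 2→stop 5: 33+17+18+30+15 = 113
Base→stop 1→stop 3→stop 4→stop 5→stop 2: 33+17+18+21+15 = 104
Base→stop 1→stop 3→stop 5→stop 2→stop 4: 33+17+3+15+30 = 98
Base→stop 1→stop 3→stop 5→stop 4→stop 2: 33+17+3+21+30 = 104
Base→stop 1→stop 4→stop 2→stop 3→stop 5: 33+35+30+12+3 = 113
Base→stop 1→stop 4→stop 2→stop 5→stop 3: 33+35+30+15+3 = 116
… (106 more)
Base→stop 4→stop 3→stop 5→stop 2→stop 1: 13+18+3+15+25 = 74  ← best
The minimum is 74.
One shortest path: Base → stop 4 → stop 3 → stop 5 → stop 2 → stop 1.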